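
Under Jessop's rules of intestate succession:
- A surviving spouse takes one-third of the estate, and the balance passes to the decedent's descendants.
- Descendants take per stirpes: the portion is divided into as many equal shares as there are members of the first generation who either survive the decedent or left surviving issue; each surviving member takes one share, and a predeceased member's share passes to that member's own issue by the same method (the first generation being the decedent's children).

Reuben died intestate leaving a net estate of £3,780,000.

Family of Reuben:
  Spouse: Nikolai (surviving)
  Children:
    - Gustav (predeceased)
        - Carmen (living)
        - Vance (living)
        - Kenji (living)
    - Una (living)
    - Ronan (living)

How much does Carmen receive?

Carmen receives £280,000.

Nikolai takes one-third of £3,780,000 = £1,260,000. The remaining £2,520,000 passes to the descendants.
The descendants' portion (£2,520,000) is divided into 3 shares of £840,000: Una and Ronan each take £840,000; Gustav's £840,000 share passes to Gustav's issue.
Gustav's share (£840,000) is divided into 3 shares of £280,000: Carmen, Vance, and Kenji each take £280,000.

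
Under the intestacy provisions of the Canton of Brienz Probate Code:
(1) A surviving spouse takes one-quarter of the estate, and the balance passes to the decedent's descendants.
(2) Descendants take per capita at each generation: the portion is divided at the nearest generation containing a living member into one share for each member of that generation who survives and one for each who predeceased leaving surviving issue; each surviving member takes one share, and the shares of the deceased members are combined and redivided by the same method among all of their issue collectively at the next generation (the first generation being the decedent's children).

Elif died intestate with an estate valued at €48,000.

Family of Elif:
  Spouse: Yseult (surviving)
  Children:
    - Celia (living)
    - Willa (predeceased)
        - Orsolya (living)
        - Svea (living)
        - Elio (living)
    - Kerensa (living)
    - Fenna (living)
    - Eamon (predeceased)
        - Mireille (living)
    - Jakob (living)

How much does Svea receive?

Yseult takes one-quarter of €48,000 = €12,000. The remaining €36,000 passes to the descendants.
The descendants' portion (€36,000) is divided at the children's generation into 6 shares of €6,000. Celia, Kerensa, Fenna, and Jakob each take €6,000. The 2 shares of the deceased (Willa and Eamon) are combined into a pool of €12,000.
That pool (€12,000) is divided at the grandchildren's generation equally among Orsolya, Svea, Elio, and Mireille: €3,000 each.

Svea receives €3,000.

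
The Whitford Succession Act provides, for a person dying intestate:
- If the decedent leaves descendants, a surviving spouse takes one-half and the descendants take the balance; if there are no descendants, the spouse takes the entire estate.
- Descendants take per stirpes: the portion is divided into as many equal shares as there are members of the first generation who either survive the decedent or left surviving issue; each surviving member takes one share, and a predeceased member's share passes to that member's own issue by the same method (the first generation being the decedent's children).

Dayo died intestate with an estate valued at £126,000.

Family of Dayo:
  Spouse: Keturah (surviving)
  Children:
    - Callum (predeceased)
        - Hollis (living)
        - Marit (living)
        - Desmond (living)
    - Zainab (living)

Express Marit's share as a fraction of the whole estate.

Marit receives 1/12 of the estate.

Keturah takes one-half of £126,000 = £63,000. The remaining £63,000 passes to the descendants.
The descendants' portion (£63,000) is divided into 2 shares of £31,500: Zainab takes £31,500; Callum's £31,500 share passes to Callum's issue.
Callum's share (£31,500) is divided into 3 shares of £10,500: Hollis, Marit, and Desmond each take £10,500.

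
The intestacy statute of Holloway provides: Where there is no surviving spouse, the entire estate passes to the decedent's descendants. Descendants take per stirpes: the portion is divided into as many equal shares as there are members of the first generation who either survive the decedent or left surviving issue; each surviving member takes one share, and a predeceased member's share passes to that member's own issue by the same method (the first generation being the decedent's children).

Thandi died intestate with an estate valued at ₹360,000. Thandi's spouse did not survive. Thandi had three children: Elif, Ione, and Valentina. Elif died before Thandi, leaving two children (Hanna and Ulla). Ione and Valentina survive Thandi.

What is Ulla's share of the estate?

Ulla receives ₹60,000.

The entire ₹360,000 passes to the descendants.
That amount (₹360,000) is divided into 3 shares of ₹120,000: Ione and Valentina each take ₹120,000; Elif's ₹120,000 share passes to Elif's issue.
Elif's share (₹120,000) is divided into 2 shares of ₹60,000: Hanna and Ulla each take ₹60,000.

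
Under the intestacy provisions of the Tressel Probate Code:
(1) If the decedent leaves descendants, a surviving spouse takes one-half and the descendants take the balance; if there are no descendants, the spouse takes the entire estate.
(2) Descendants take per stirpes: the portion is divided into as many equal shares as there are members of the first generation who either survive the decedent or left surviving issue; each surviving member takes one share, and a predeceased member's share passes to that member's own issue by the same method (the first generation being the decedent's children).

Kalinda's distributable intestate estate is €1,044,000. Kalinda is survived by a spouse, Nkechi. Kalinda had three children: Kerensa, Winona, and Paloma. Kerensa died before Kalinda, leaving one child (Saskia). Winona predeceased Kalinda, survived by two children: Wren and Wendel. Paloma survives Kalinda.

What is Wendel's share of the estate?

Nkechi takes one-half of €1,044,000 = €522,000. The remaining €522,000 passes to the descendants.
The descendants' portion (€522,000) is divided into 3 shares of €174,000: Paloma takes €174,000; Kerensa's €174,000 share passes to Kerensa's issue; Winona's €174,000 share passes to Winona's issue.
Kerensa's share (€174,000) passes entirely to Saskia.
Winona's share (€174,000) is divided into 2 shares of €87,000: Wren and Wendel each take €87,000.

Wendel receives €87,000.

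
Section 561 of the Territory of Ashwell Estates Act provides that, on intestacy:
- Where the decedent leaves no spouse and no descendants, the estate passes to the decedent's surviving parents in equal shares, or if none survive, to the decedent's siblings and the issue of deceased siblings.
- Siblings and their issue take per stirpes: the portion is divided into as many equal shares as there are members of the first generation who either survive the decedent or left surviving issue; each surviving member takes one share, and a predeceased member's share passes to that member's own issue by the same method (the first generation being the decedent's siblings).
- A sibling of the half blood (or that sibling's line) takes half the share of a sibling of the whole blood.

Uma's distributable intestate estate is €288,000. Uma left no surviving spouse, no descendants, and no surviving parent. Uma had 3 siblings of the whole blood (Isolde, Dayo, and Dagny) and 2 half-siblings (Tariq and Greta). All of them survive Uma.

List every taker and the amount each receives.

Isolde: €72,000; Dayo: €72,000; Tariq: €36,000; Greta: €36,000; Dagny: €72,000

The entire €288,000 passes to the siblings and their issue.
Counting each half-blood sibling's line as half a unit, there are 4 units in €288,000, so one unit is €72,000. Whole-blood lines (Isolde, Dayo, and Dagny) take €72,000 each; half-blood lines (Tariq and Greta) take €36,000 each.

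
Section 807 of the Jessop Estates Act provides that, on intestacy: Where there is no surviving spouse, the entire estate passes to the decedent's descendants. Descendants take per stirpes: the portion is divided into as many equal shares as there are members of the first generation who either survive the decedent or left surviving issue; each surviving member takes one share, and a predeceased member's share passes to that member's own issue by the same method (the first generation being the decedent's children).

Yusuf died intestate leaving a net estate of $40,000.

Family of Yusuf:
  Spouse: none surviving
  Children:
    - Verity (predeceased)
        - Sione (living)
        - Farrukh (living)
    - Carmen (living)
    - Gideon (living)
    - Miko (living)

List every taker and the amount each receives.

Sione: $5,000; Farrukh: $5,000; Carmen: $10,000; Gideon: $10,000; Miko: $10,000

The entire $40,000 passes to the descendants.
That amount ($40,000) is divided into 4 shares of $10,000: Carmen, Gideon, and Miko each take $10,000; Verity's $10,000 share passes to Verity's issue.
Verity's share ($10,000) is divided into 2 shares of $5,000: Sione and Farrukh each take $5,000.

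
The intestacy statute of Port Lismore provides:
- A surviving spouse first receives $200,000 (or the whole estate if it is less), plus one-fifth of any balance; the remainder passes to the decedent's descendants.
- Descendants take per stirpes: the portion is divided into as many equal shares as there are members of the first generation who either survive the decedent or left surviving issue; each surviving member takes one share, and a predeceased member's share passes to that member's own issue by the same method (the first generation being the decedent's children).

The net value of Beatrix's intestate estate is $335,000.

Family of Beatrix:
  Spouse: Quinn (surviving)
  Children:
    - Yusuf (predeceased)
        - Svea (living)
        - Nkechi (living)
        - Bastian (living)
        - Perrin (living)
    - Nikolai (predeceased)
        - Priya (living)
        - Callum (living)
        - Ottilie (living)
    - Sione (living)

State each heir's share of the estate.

Quinn first takes $200,000, leaving a balance of $135,000. Quinn then takes one-fifth of the balance ($27,000), for a total of $227,000. The remaining $108,000 passes to the descendants.
The descendants' portion ($108,000) is divided into 3 shares of $36,000: Sione takes $36,000; Yusuf's $36,000 share passes to Yusuf's issue; Nikolai's $36,000 share passes to Nikolai's issue.
Yusuf's share ($36,000) is divided into 4 shares of $9,000: Svea, Nkechi, Bastian, and Perrin each take $9,000.
Nikolai's share ($36,000) is divided into 3 shares of $12,000: Priya, Callum, and Ottilie each take $12,000.

Quinn: $227,000; Svea: $9,000; Nkechi: $9,000; Bastian: $9,000; Perrin: $9,000; Priya: $12,000; Callum: $12,000; Ottilie: $12,000; Sione: $36,000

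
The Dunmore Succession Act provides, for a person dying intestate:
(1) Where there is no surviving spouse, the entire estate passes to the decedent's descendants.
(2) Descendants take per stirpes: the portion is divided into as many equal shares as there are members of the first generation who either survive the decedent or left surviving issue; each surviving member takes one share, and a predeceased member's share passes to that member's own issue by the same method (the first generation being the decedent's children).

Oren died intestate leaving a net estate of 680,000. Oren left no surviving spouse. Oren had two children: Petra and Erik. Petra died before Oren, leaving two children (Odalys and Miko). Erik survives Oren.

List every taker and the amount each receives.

Odalys: 170,000; Miko: 170,000; Erik: 340,000

The entire 680,000 passes to the descendants.
That amount (680,000) is divided into 2 shares of 340,000: Erik takes 340,000; Petra's 340,000 share passes to Petra's issue.
Petra's share (340,000) is divided into 2 shares of 170,000: Odalys and Miko each take 170,000.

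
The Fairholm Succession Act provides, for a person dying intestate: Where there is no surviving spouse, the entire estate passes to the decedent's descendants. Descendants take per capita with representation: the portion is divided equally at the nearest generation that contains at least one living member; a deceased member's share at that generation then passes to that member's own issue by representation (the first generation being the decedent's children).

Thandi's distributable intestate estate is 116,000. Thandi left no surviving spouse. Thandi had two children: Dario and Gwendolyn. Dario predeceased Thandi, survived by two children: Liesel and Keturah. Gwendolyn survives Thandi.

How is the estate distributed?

Liesel: 29,000; Keturah: 29,000; Gwendolyn: 58,000

The entire 116,000 passes to the descendants.
That amount (116,000) is divided into 2 shares of 58,000: Gwendolyn takes 58,000; Dario's 58,000 share passes to Dario's issue.
Dario's share (58,000) is divided into 2 shares of 29,000: Liesel and Keturah each take 29,000.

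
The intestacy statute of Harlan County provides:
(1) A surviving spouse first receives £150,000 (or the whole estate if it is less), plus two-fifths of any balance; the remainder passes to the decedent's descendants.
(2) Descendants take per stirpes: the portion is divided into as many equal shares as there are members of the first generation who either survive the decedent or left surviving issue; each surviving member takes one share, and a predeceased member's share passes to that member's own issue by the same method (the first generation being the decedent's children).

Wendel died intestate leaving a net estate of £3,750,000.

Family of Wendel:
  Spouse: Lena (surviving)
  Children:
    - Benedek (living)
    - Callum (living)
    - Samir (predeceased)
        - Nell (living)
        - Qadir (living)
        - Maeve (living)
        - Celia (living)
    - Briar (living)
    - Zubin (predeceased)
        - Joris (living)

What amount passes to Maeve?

Maeve receives £108,000.

Lena first takes £150,000, leaving a balance of £3,600,000. Lena then takes two-fifths of the balance (£1,440,000), for a total of £1,590,000. The remaining £2,160,000 passes to the descendants.
The descendants' portion (£2,160,000) is divided into 5 shares of £432,000: Benedek, Callum, and Briar each take £432,000; Samir's £432,000 share passes to Samir's issue; Zubin's £432,000 share passes to Zubin's issue.
Samir's share (£432,000) is divided into 4 shares of £108,000: Nell, Qadir, Maeve, and Celia each take £108,000.
Zubin's share (£432,000) passes entirely to Joris.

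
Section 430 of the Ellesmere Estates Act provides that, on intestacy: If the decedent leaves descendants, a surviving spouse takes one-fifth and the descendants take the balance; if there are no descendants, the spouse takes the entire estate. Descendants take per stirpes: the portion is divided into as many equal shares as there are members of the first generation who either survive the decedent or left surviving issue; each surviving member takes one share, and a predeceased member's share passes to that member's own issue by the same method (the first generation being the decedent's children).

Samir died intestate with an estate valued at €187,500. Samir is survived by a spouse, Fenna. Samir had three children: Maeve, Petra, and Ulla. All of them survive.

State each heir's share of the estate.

Fenna takes one-fifth of €187,500 = €37,500. The remaining €150,000 passes to the descendants.
The descendants' portion (€150,000) is divided into 3 shares of €50,000: Maeve, Petra, and Ulla each take €50,000.

Fenna: €37,500; Maeve: €50,000; Petra: €50,000; Ulla: €50,000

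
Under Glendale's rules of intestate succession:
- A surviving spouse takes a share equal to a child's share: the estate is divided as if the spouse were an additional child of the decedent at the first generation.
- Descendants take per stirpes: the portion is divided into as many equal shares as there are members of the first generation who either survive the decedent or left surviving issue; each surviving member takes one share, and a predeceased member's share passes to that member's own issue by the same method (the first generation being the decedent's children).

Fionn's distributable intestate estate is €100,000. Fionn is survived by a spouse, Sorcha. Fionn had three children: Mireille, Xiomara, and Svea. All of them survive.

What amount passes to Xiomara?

Xiomara receives €25,000.

The spouse counts as an additional share at the children's level, so there are 4 primary shares of €25,000. Sorcha takes one such share (€25,000).
The children's combined portion (€75,000) is divided into 3 shares of €25,000: Mireille, Xiomara, and Svea each take €25,000.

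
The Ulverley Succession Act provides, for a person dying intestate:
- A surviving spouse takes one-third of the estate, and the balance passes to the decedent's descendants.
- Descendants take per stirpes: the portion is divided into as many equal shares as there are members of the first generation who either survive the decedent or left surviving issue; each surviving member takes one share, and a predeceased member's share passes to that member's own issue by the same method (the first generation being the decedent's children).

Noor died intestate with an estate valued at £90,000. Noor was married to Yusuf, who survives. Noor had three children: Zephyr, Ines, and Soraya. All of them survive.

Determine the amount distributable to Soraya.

Soraya receives £20,000.

Yusuf takes one-third of £90,000 = £30,000. The remaining £60,000 passes to the descendants.
The descendants' portion (£60,000) is divided into 3 shares of £20,000: Zephyr, Ines, and Soraya each take £20,000.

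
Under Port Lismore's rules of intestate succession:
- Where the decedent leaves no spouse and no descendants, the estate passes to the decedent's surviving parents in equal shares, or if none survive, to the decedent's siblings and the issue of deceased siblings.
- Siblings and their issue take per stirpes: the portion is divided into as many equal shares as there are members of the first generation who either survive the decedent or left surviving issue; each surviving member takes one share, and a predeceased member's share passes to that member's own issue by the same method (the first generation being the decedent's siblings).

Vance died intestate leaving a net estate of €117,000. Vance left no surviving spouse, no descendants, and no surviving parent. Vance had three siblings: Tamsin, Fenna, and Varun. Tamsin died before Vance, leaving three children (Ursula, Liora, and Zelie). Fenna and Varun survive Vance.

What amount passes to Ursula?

Ursula receives €13,000.

The entire €117,000 passes to the siblings and their issue.
That amount (€117,000) is divided into 3 shares of €39,000: Fenna and Varun each take €39,000; Tamsin's €39,000 share passes to Tamsin's issue.
Tamsin's share (€39,000) is divided into 3 shares of €13,000: Ursula, Liora, and Zelie each take €13,000.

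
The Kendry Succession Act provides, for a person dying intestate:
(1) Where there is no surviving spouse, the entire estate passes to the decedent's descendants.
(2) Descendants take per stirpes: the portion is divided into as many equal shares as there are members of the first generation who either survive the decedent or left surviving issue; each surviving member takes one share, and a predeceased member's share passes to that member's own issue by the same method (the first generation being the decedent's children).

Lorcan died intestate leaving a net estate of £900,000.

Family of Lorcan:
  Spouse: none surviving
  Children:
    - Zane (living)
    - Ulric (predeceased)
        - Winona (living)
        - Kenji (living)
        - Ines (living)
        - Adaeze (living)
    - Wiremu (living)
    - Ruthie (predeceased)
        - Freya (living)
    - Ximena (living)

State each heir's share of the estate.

The entire £900,000 passes to the descendants.
That amount (£900,000) is divided into 5 shares of £180,000: Zane, Wiremu, and Ximena each take £180,000; Ulric's £180,000 share passes to Ulric's issue; Ruthie's £180,000 share passes to Ruthie's issue.
Ulric's share (£180,000) is divided into 4 shares of £45,000: Winona, Kenji, Ines, and Adaeze each take £45,000.
Ruthie's share (£180,000) passes entirely to Freya.

Zane: £180,000; Winona: £45,000; Kenji: £45,000; Ines: £45,000; Adaeze: £45,000; Wiremu: £180,000; Freya: £180,000; Ximena: £180,000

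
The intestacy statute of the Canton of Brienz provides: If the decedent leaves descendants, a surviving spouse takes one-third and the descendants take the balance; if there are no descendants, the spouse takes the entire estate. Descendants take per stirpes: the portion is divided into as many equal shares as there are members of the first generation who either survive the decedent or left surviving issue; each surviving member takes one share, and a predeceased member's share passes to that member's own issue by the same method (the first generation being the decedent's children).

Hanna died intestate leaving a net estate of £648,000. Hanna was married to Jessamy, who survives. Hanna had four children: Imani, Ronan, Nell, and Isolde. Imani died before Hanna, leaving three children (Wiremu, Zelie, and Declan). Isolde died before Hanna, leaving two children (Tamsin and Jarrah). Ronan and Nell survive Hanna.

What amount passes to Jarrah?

Jessamy takes one-third of £648,000 = £216,000. The remaining £432,000 passes to the descendants.
The descendants' portion (£432,000) is divided into 4 shares of £108,000: Ronan and Nell each take £108,000; Imani's £108,000 share passes to Imani's issue; Isolde's £108,000 share passes to Isolde's issue.
Imani's share (£108,000) is divided into 3 shares of £36,000: Wiremu, Zelie, and Declan each take £36,000.
Isolde's share (£108,000) is divided into 2 shares of £54,000: Tamsin and Jarrah each take £54,000.

Jarrah receives £54,000.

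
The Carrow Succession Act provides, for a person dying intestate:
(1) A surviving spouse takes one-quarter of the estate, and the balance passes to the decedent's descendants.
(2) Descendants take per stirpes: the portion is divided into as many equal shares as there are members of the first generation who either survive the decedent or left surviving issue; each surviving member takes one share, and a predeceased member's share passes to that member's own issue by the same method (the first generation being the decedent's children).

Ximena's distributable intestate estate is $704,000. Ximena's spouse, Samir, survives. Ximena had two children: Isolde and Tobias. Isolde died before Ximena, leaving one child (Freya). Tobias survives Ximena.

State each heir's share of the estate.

Samir: $176,000; Freya: $264,000; Tobias: $264,000

Samir takes one-quarter of $704,000 = $176,000. The remaining $528,000 passes to the descendants.
The descendants' portion ($528,000) is divided into 2 shares of $264,000: Tobias takes $264,000; Isolde's $264,000 share passes to Isolde's issue.
Isolde's share ($264,000) passes entirely to Freya.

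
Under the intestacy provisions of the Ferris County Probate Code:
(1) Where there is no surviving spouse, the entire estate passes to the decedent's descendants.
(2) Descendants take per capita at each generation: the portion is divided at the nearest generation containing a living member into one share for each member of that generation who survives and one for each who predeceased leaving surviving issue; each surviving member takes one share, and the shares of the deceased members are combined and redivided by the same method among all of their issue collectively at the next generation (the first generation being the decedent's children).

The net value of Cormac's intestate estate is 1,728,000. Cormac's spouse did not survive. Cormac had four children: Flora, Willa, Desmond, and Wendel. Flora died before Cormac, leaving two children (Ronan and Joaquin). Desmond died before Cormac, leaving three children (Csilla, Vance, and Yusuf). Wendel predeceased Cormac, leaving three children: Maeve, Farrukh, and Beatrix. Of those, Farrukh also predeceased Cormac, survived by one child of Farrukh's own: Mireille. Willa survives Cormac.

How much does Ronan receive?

Ronan receives 162,000.

The entire 1,728,000 passes to the descendants.
That amount (1,728,000) is divided at the children's generation into 4 shares of 432,000. Willa takes 432,000. The 3 shares of the deceased (Flora, Desmond, and Wendel) are combined into a pool of 1,296,000.
That pool (1,296,000) is divided at the grandchildren's generation into 8 shares of 162,000. Ronan, Joaquin, Csilla, Vance, Yusuf, Maeve, and Beatrix each take 162,000. The remaining share for the deceased Farrukh (162,000) is carried to the next generation.
That pool (162,000) passes entirely to Mireille, the sole taker at the great-grandchildren's generation.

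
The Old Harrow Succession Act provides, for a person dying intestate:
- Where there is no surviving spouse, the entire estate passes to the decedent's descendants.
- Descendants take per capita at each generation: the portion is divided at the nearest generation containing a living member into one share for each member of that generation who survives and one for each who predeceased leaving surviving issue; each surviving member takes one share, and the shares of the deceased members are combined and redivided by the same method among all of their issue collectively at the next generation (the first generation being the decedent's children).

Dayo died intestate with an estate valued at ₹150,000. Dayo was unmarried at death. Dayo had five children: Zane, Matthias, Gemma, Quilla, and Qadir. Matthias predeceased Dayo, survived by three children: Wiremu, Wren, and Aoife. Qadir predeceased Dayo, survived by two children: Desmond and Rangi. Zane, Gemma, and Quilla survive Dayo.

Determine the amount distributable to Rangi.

Rangi receives ₹12,000.

The entire ₹150,000 passes to the descendants.
That amount (₹150,000) is divided at the children's generation into 5 shares of ₹30,000. Zane, Gemma, and Quilla each take ₹30,000. The 2 shares of the deceased (Matthias and Qadir) are combined into a pool of ₹60,000.
That pool (₹60,000) is divided at the grandchildren's generation equally among Wiremu, Wren, Aoife, Desmond, and Rangi: ₹12,000 each.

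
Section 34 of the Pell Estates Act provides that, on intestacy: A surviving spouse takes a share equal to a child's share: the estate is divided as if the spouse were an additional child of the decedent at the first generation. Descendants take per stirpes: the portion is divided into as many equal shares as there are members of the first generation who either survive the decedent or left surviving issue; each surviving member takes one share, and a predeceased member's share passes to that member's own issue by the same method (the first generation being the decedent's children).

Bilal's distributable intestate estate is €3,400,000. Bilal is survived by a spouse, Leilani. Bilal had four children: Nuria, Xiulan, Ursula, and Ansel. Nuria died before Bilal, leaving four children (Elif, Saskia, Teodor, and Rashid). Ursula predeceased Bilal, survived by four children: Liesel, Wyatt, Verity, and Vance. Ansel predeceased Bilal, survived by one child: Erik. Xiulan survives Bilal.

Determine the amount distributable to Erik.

The spouse counts as an additional share at the children's level, so there are 5 primary shares of €680,000. Leilani takes one such share (€680,000).
The children's combined portion (€2,720,000) is divided into 4 shares of €680,000: Xiulan takes €680,000; Nuria's €680,000 share passes to Nuria's issue; Ursula's €680,000 share passes to Ursula's issue; Ansel's €680,000 share passes to Ansel's issue.
Nuria's share (€680,000) is divided into 4 shares of €170,000: Elif, Saskia, Teodor, and Rashid each take €170,000.
Ursula's share (€680,000) is divided into 4 shares of €170,000: Liesel, Wyatt, Verity, and Vance each take €170,000.
Ansel's share (€680,000) passes entirely to Erik.

Erik receives €680,000.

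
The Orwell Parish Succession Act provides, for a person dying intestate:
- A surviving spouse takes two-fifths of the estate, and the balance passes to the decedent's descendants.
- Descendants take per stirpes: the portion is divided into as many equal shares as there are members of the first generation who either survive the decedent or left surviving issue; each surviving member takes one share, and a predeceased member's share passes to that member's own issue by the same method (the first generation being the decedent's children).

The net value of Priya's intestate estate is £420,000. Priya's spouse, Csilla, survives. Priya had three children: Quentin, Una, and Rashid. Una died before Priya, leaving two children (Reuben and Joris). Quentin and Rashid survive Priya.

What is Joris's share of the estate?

Csilla takes two-fifths of £420,000 = £168,000. The remaining £252,000 passes to the descendants.
The descendants' portion (£252,000) is divided into 3 shares of £84,000: Quentin and Rashid each take £84,000; Una's £84,000 share passes to Una's issue.
Una's share (£84,000) is divided into 2 shares of £42,000: Reuben and Joris each take £42,000.

Joris receives £42,000.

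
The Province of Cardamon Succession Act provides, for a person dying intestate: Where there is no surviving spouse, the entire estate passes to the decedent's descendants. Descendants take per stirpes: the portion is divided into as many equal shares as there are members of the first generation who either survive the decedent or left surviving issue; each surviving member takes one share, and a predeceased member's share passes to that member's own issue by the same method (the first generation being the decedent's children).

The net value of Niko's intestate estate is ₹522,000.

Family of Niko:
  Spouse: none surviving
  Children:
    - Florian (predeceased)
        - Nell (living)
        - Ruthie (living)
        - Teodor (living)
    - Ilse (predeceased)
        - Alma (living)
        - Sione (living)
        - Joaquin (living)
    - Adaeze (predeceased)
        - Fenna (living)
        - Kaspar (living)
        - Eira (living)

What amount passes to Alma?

Alma receives ₹58,000.

The entire ₹522,000 passes to the descendants.
That amount (₹522,000) is divided into 3 shares of ₹174,000: Florian's ₹174,000 share passes to Florian's issue; Ilse's ₹174,000 share passes to Ilse's issue; Adaeze's ₹174,000 share passes to Adaeze's issue.
Florian's share (₹174,000) is divided into 3 shares of ₹58,000: Nell, Ruthie, and Teodor each take ₹58,000.
Ilse's share (₹174,000) is divided into 3 shares of ₹58,000: Alma, Sione, and Joaquin each take ₹58,000.
Adaeze's share (₹174,000) is divided into 3 shares of ₹58,000: Fenna, Kaspar, and Eira each take ₹58,000.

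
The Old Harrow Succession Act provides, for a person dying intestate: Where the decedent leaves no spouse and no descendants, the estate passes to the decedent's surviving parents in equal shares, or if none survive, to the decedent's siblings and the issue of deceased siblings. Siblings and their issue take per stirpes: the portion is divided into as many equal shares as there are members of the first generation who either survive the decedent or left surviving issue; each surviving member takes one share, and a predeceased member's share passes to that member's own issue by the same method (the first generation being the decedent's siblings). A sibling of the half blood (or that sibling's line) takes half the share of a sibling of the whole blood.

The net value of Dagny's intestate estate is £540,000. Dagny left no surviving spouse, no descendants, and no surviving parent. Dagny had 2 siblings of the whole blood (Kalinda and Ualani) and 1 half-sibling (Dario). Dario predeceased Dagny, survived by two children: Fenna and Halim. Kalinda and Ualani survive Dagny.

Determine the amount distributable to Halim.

Halim receives £54,000.

The entire £540,000 passes to the siblings and their issue.
Counting each half-blood sibling's line as half a unit, there are 5/2 units in £540,000, so one unit is £216,000. Whole-blood lines (Kalinda and Ualani) take £216,000 each; half-blood lines (Dario) take £108,000 each.
Dario's share (£108,000) is divided into 2 shares of £54,000: Fenna and Halim each take £54,000.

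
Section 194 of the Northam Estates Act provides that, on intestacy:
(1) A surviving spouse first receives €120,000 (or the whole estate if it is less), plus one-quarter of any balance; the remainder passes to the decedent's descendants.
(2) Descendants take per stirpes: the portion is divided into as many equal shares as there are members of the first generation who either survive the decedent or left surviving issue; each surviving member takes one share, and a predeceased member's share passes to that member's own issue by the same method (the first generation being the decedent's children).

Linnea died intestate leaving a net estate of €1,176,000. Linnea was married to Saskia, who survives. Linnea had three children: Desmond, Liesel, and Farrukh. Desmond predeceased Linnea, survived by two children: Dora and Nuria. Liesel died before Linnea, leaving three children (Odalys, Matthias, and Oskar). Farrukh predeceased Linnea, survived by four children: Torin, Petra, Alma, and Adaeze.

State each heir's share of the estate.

Saskia: €384,000; Dora: €132,000; Nuria: €132,000; Odalys: €88,000; Matthias: €88,000; Oskar: €88,000; Torin: €66,000; Petra: €66,000; Alma: €66,000; Adaeze: €66,000

Saskia first takes €120,000, leaving a balance of €1,056,000. Saskia then takes one-quarter of the balance (€264,000), for a total of €384,000. The remaining €792,000 passes to the descendants.
The descendants' portion (€792,000) is divided into 3 shares of €264,000: Desmond's €264,000 share passes to Desmond's issue; Liesel's €264,000 share passes to Liesel's issue; Farrukh's €264,000 share passes to Farrukh's issue.
Desmond's share (€264,000) is divided into 2 shares of €132,000: Dora and Nuria each take €132,000.
Liesel's share (€264,000) is divided into 3 shares of €88,000: Odalys, Matthias, and Oskar each take €88,000.
Farrukh's share (€264,000) is divided into 4 shares of €66,000: Torin, Petra, Alma, and Adaeze each take €66,000.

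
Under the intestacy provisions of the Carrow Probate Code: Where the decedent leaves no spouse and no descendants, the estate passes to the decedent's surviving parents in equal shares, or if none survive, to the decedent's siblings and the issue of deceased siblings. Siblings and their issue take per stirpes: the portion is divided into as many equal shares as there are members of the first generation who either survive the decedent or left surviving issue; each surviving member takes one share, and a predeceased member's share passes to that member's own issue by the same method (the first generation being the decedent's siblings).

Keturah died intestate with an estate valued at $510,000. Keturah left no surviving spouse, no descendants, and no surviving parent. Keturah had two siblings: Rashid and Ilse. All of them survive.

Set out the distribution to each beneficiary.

The entire $510,000 passes to the siblings and their issue.
That amount ($510,000) is divided into 2 shares of $255,000: Rashid and Ilse each take $255,000.

Rashid: $255,000; Ilse: $255,000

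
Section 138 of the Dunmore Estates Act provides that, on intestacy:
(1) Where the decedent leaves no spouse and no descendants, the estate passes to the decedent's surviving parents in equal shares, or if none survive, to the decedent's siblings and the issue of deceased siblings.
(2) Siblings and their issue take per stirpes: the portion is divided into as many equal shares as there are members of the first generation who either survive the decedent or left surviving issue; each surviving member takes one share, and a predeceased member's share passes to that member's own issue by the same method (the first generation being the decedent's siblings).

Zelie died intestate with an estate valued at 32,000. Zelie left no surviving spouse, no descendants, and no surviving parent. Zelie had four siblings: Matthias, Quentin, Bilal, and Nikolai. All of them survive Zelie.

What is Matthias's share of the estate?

Matthias receives 8,000.

The entire 32,000 passes to the siblings and their issue.
That amount (32,000) is divided into 4 shares of 8,000: Matthias, Quentin, Bilal, and Nikolai each take 8,000.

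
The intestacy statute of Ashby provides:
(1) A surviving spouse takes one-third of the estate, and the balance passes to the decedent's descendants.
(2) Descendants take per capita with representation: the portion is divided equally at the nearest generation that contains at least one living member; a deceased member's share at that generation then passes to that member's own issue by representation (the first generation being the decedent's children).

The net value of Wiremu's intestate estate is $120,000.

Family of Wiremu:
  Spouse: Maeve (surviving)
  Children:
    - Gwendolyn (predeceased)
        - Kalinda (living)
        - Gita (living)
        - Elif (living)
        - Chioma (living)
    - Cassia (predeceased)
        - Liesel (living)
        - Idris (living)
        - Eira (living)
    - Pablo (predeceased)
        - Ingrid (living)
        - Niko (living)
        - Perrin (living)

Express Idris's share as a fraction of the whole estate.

Idris receives 1/15 of the estate.

Maeve takes one-third of $120,000 = $40,000. The remaining $80,000 passes to the descendants.
No child survives, so the initial division is made at the grandchildren's generation.
The descendants' portion ($80,000) is divided into 10 shares of $8,000: Kalinda, Gita, Elif, Chioma, Liesel, Idris, Eira, Ingrid, Niko, and Perrin each take $8,000.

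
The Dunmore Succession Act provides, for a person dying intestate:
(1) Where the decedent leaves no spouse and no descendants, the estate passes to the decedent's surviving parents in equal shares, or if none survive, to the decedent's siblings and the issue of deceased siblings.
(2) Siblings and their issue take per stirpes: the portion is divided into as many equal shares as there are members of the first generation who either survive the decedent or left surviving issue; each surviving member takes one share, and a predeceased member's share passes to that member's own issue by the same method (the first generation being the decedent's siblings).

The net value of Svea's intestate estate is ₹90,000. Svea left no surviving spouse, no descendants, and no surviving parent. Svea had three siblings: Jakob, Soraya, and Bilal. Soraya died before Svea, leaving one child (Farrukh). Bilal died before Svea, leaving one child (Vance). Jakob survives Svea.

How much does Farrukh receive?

The entire ₹90,000 passes to the siblings and their issue.
That amount (₹90,000) is divided into 3 shares of ₹30,000: Jakob takes ₹30,000; Soraya's ₹30,000 share passes to Soraya's issue; Bilal's ₹30,000 share passes to Bilal's issue.
Soraya's share (₹30,000) passes entirely to Farrukh.
Bilal's share (₹30,000) passes entirely to Vance.

Farrukh receives ₹30,000.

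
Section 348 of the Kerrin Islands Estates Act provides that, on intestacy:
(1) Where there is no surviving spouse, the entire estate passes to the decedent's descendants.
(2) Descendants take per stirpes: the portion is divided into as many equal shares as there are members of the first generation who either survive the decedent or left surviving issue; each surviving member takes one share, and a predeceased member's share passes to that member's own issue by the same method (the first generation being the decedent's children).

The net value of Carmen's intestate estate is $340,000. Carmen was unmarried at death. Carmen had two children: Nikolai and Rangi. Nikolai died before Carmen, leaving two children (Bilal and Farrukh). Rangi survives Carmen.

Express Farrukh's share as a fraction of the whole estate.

Farrukh receives 1/4 of the estate.

The entire $340,000 passes to the descendants.
That amount ($340,000) is divided into 2 shares of $170,000: Rangi takes $170,000; Nikolai's $170,000 share passes to Nikolai's issue.
Nikolai's share ($170,000) is divided into 2 shares of $85,000: Bilal and Farrukh each take $85,000.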